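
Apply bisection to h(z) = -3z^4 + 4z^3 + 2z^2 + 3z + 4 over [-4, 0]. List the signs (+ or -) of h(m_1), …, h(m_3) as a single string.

--+

z = -2 gives h = -74, negative; keep [-2, 0]
z = -1 gives h = -4, negative; keep [-1, 0]
z = -0.5 gives h = 2.3125, positive; keep [-1, -0.5]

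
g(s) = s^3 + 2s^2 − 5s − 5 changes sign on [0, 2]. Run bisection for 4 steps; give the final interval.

[1.875, 2]

s = 1 gives g = -7, negative; keep [1, 2]
s = 1.5 gives g = -4.625, negative; keep [1.5, 2]
s = 1.75 gives g = -2.265625, negative; keep [1.75, 2]
s = 1.875 gives g = -0.752, negative; keep [1.875, 2]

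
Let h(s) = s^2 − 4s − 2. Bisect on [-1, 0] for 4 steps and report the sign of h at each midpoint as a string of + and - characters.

+---

midpoint -0.5: h = 0.25 > 0 → [-0.5, 0]
midpoint -0.25: h = -0.9375 < 0 → [-0.5, -0.25]
midpoint -0.375: h = -0.359375 < 0 → [-0.5, -0.375]
midpoint -0.4375: h = -0.0586 < 0 → [-0.5, -0.4375]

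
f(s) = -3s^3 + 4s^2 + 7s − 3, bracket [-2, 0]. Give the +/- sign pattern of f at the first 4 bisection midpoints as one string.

midpoint -1: f = -3 < 0 → [-2, -1]
midpoint -1.5: f = 5.625 > 0 → [-1.5, -1]
midpoint -1.25: f = 0.359375 > 0 → [-1.25, -1]
midpoint -1.125: f = -1.541 < 0 → [-1.25, -1.125]

-++-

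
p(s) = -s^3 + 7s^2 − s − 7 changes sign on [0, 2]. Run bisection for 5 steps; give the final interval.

[1.125, 1.1875]

m = 1, p(m) = -2 (−); new bracket [1, 2]
m = 1.5, p(m) = 3.875 (+); new bracket [1, 1.5]
m = 1.25, p(m) = 0.734375 (+); new bracket [1, 1.25]
m = 1.125, p(m) = -0.6895 (−); new bracket [1.125, 1.25]
m = 1.1875, p(m) = 0.009 (+); new bracket [1.125, 1.1875]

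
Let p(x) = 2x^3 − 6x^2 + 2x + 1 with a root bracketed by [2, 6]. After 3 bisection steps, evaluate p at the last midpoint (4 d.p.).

-0.2500

m = 4, p(m) = 41 (+); new bracket [2, 4]
m = 3, p(m) = 7 (+); new bracket [2, 3]
m = 2.5, p(m) = -0.25 (−); new bracket [2.5, 3]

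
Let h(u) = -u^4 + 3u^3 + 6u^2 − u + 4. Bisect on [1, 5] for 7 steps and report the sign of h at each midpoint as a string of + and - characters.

u = 3 gives h = 55, positive; keep [3, 5]
u = 4 gives h = 32, positive; keep [4, 5]
u = 4.5 gives h = -15.6875, negative; keep [4, 4.5]
u = 4.25 gives h = 12.168, positive; keep [4.25, 4.5]
u = 4.375 gives h = -0.6741, negative; keep [4.25, 4.375]
u = 4.3125 gives h = 6.0078, positive; keep [4.3125, 4.375]
u = 4.34375 gives h = 2.7334, positive; keep [4.34375, 4.375]

++-+-++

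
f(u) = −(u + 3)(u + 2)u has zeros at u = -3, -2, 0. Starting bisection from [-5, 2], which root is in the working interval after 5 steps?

midpoint -1.5: f = 1.125 > 0 → [-1.5, 2]
midpoint 0.25: f = -1.828125 < 0 → [-1.5, 0.25]
midpoint -0.625: f = 2.041016 > 0 → [-0.625, 0.25]
midpoint -0.1875: f = 0.9558 > 0 → [-0.1875, 0.25]
midpoint 0.03125: f = -0.1924 < 0 → [-0.1875, 0.03125]

0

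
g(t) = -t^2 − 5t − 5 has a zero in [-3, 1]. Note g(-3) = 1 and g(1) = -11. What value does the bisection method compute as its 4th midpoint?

g(-1) = -1 < 0, so the root lies in [-3, -1]
g(-2) = 1 > 0, so the root lies in [-2, -1]
g(-1.5) = 0.25 > 0, so the root lies in [-1.5, -1]
g(-1.25) = -0.3125 < 0, so the root lies in [-1.5, -1.25]

-1.25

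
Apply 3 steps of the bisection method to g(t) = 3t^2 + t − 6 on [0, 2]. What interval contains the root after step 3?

[1.25, 1.5]

midpoint 1: g = -2 < 0 → [1, 2]
midpoint 1.5: g = 2.25 > 0 → [1, 1.5]
midpoint 1.25: g = -0.0625 < 0 → [1.25, 1.5]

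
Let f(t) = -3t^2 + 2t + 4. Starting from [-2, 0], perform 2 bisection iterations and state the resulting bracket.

midpoint -1: f = -1 < 0 → [-1, 0]
midpoint -0.5: f = 2.25 > 0 → [-1, -0.5]

[-1, -0.5]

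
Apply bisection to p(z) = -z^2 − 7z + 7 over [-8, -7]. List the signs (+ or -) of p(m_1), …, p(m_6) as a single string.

+++---

m = -7.5, p(m) = 3.25 (+); new bracket [-8, -7.5]
m = -7.75, p(m) = 1.1875 (+); new bracket [-8, -7.75]
m = -7.875, p(m) = 0.109375 (+); new bracket [-8, -7.875]
m = -7.9375, p(m) = -0.4414 (−); new bracket [-7.9375, -7.875]
m = -7.90625, p(m) = -0.165 (−); new bracket [-7.90625, -7.875]
m = -7.890625, p(m) = -0.0276 (−); new bracket [-7.890625, -7.875]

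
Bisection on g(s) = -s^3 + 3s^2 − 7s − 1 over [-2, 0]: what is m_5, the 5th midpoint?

g(-1) = 10 > 0, so the root lies in [-1, 0]
g(-0.5) = 3.375 > 0, so the root lies in [-0.5, 0]
g(-0.25) = 0.953125 > 0, so the root lies in [-0.25, 0]
g(-0.125) = -0.0762 < 0, so the root lies in [-0.25, -0.125]
g(-0.1875) = 0.4246 > 0, so the root lies in [-0.1875, -0.125]

-0.1875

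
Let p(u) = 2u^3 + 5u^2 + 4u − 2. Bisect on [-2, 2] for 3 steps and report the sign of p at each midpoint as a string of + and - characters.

-++

u = 0 gives p = -2, negative; keep [0, 2]
u = 1 gives p = 9, positive; keep [0, 1]
u = 0.5 gives p = 1.5, positive; keep [0, 0.5]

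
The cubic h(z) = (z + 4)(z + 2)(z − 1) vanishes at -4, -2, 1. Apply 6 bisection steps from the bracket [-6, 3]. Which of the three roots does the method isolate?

z = -1.5 gives h = -3.125, negative; keep [-1.5, 3]
z = 0.75 gives h = -3.265625, negative; keep [0.75, 3]
z = 1.875 gives h = 19.919922, positive; keep [0.75, 1.875]
z = 1.3125 gives h = 5.4993, positive; keep [0.75, 1.3125]
z = 1.03125 gives h = 0.4766, positive; keep [0.75, 1.03125]
z = 0.890625 gives h = -1.5462, negative; keep [0.890625, 1.03125]

1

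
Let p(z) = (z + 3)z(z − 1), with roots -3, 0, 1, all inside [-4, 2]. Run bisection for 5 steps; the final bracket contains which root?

m = -1, p(m) = 4 (+); new bracket [-4, -1]
m = -2.5, p(m) = 4.375 (+); new bracket [-4, -2.5]
m = -3.25, p(m) = -3.453125 (−); new bracket [-3.25, -2.5]
m = -2.875, p(m) = 1.3926 (+); new bracket [-3.25, -2.875]
m = -3.0625, p(m) = -0.7776 (−); new bracket [-3.0625, -2.875]

-3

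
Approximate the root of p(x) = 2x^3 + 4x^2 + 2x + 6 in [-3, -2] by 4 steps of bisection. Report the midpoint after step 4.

-2.1875

midpoint -2.5: p = -5.25 < 0 → [-2.5, -2]
midpoint -2.25: p = -1.03125 < 0 → [-2.25, -2]
midpoint -2.125: p = 0.621094 > 0 → [-2.25, -2.125]
midpoint -2.1875: p = -0.1694 < 0 → [-2.1875, -2.125]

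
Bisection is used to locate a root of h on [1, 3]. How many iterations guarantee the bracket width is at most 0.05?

6

Width after n steps is 2/2^n. Need 2^n ≥ 2/0.05 = 40.
2^5 = 32 < 40 ≤ 2^6 = 64, so n = 6.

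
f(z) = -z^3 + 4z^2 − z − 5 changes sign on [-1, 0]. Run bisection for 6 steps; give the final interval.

f(-0.5) = -3.375 < 0, so the root lies in [-1, -0.5]
f(-0.75) = -1.578125 < 0, so the root lies in [-1, -0.75]
f(-0.875) = -0.392578 < 0, so the root lies in [-1, -0.875]
f(-0.9375) = 0.2771 > 0, so the root lies in [-0.9375, -0.875]
f(-0.90625) = -0.0643 < 0, so the root lies in [-0.9375, -0.90625]
f(-0.921875) = 0.1047 > 0, so the root lies in [-0.921875, -0.90625]

[-0.921875, -0.90625]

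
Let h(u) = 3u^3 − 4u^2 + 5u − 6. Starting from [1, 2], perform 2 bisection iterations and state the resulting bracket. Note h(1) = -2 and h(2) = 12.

m = 1.5, h(m) = 2.625 (+); new bracket [1, 1.5]
m = 1.25, h(m) = -0.140625 (−); new bracket [1.25, 1.5]

[1.25, 1.5]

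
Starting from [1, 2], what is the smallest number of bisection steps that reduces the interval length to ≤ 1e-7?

Width after n steps is 1/2^n. Need 2^n ≥ 1/1e-7 = 10000000.
2^23 = 8388608 < 10000000 ≤ 2^24 = 16777216, so n = 24.

24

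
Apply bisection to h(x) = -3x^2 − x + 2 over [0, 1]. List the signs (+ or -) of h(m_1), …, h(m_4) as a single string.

midpoint 0.5: h = 0.75 > 0 → [0.5, 1]
midpoint 0.75: h = -0.4375 < 0 → [0.5, 0.75]
midpoint 0.625: h = 0.203125 > 0 → [0.625, 0.75]
midpoint 0.6875: h = -0.1055 < 0 → [0.625, 0.6875]

+-+-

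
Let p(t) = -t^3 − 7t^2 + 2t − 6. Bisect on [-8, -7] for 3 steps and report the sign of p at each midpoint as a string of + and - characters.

+--

m = -7.5, p(m) = 7.125 (+); new bracket [-7.5, -7]
m = -7.25, p(m) = -7.359375 (−); new bracket [-7.5, -7.25]
m = -7.375, p(m) = -0.353516 (−); new bracket [-7.5, -7.375]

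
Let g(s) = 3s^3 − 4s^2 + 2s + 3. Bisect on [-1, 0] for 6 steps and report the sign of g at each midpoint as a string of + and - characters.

+--+--

m = -0.5, g(m) = 0.625 (+); new bracket [-1, -0.5]
m = -0.75, g(m) = -2.015625 (−); new bracket [-0.75, -0.5]
m = -0.625, g(m) = -0.544922 (−); new bracket [-0.625, -0.5]
m = -0.5625, g(m) = 0.0754 (+); new bracket [-0.625, -0.5625]
m = -0.59375, g(m) = -0.2256 (−); new bracket [-0.59375, -0.5625]
m = -0.578125, g(m) = -0.0728 (−); new bracket [-0.578125, -0.5625]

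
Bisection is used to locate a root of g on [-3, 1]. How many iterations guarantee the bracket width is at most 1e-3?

Width after n steps is 4/2^n. Need 2^n ≥ 4/1e-3 = 4000.
2^11 = 2048 < 4000 ≤ 2^12 = 4096, so n = 12.

12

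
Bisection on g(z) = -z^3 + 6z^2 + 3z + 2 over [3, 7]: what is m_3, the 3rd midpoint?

midpoint 5: g = 42 > 0 → [5, 7]
midpoint 6: g = 20 > 0 → [6, 7]
midpoint 6.5: g = 0.375 > 0 → [6.5, 7]

6.5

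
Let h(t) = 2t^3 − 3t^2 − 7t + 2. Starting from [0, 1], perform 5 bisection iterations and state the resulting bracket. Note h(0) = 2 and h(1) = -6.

t = 0.5 gives h = -2, negative; keep [0, 0.5]
t = 0.25 gives h = 0.09375, positive; keep [0.25, 0.5]
t = 0.375 gives h = -0.941406, negative; keep [0.25, 0.375]
t = 0.3125 gives h = -0.4194, negative; keep [0.25, 0.3125]
t = 0.28125 gives h = -0.1616, negative; keep [0.25, 0.28125]

[0.25, 0.28125]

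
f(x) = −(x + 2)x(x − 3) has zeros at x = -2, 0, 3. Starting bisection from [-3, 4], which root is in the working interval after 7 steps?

m = 0.5, f(m) = 3.125 (+); new bracket [0.5, 4]
m = 2.25, f(m) = 7.171875 (+); new bracket [2.25, 4]
m = 3.125, f(m) = -2.001953 (−); new bracket [2.25, 3.125]
m = 2.6875, f(m) = 3.9368 (+); new bracket [2.6875, 3.125]
m = 2.90625, f(m) = 1.3368 (+); new bracket [2.90625, 3.125]
m = 3.015625, f(m) = -0.2363 (−); new bracket [2.90625, 3.015625]
m = 2.9609375, f(m) = 0.5738 (+); new bracket [2.9609375, 3.015625]

3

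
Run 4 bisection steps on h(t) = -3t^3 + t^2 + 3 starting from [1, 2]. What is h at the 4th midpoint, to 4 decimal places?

0.5305

m = 1.5, h(m) = -4.875 (−); new bracket [1, 1.5]
m = 1.25, h(m) = -1.296875 (−); new bracket [1, 1.25]
m = 1.125, h(m) = -0.005859 (−); new bracket [1, 1.125]
m = 1.0625, h(m) = 0.5305 (+); new bracket [1.0625, 1.125]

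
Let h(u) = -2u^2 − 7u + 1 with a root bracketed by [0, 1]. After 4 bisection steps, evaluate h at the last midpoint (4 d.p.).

-0.3828

midpoint 0.5: h = -3 < 0 → [0, 0.5]
midpoint 0.25: h = -0.875 < 0 → [0, 0.25]
midpoint 0.125: h = 0.09375 > 0 → [0.125, 0.25]
midpoint 0.1875: h = -0.3828 < 0 → [0.125, 0.1875]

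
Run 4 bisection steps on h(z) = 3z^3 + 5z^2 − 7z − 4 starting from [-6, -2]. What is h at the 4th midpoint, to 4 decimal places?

midpoint -4: h = -88 < 0 → [-4, -2]
midpoint -3: h = -19 < 0 → [-3, -2]
midpoint -2.5: h = -2.125 < 0 → [-2.5, -2]
midpoint -2.25: h = 2.8906 > 0 → [-2.5, -2.25]

2.8906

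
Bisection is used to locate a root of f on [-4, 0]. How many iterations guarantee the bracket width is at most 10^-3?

12

Width after n steps is 4/2^n. Need 2^n ≥ 4/10^-3 = 4000.
2^11 = 2048 < 4000 ≤ 2^12 = 4096, so n = 12.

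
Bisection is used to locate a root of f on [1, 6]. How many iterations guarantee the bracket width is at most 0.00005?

Width after n steps is 5/2^n. Need 2^n ≥ 5/0.00005 = 100000.
2^16 = 65536 < 100000 ≤ 2^17 = 131072, so n = 17.

17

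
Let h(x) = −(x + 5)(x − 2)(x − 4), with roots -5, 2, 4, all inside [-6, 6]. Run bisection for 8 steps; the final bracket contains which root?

-5

x = 0 gives h = -40, negative; keep [-6, 0]
x = -3 gives h = -70, negative; keep [-6, -3]
x = -4.5 gives h = -27.625, negative; keep [-6, -4.5]
x = -5.25 gives h = 16.7656, positive; keep [-5.25, -4.5]
x = -4.875 gives h = -7.627, negative; keep [-5.25, -4.875]
x = -5.0625 gives h = 4.0002, positive; keep [-5.0625, -4.875]
x = -4.96875 gives h = -1.9532, negative; keep [-5.0625, -4.96875]
x = -5.015625 gives h = 0.9883, positive; keep [-5.015625, -4.96875]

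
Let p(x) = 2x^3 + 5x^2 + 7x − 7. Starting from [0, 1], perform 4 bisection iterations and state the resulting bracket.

m = 0.5, p(m) = -2 (−); new bracket [0.5, 1]
m = 0.75, p(m) = 1.90625 (+); new bracket [0.5, 0.75]
m = 0.625, p(m) = -0.183594 (−); new bracket [0.625, 0.75]
m = 0.6875, p(m) = 0.8257 (+); new bracket [0.625, 0.6875]

[0.625, 0.6875]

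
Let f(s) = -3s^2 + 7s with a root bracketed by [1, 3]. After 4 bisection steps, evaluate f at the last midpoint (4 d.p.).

-0.2969

f(2) = 2 > 0, so the root lies in [2, 3]
f(2.5) = -1.25 < 0, so the root lies in [2, 2.5]
f(2.25) = 0.5625 > 0, so the root lies in [2.25, 2.5]
f(2.375) = -0.2969 < 0, so the root lies in [2.25, 2.375]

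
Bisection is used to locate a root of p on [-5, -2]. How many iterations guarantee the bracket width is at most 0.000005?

Width after n steps is 3/2^n. Need 2^n ≥ 3/0.000005 = 600000.
2^19 = 524288 < 600000 ≤ 2^20 = 1048576, so n = 20.

20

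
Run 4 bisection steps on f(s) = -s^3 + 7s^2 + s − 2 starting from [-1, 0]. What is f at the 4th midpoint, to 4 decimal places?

f(-0.5) = -0.625 < 0, so the root lies in [-1, -0.5]
f(-0.75) = 1.609375 > 0, so the root lies in [-0.75, -0.5]
f(-0.625) = 0.353516 > 0, so the root lies in [-0.625, -0.5]
f(-0.5625) = -0.1697 < 0, so the root lies in [-0.625, -0.5625]

-0.1697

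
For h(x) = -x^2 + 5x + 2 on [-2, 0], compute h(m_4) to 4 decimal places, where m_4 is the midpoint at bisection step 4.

x = -1 gives h = -4, negative; keep [-1, 0]
x = -0.5 gives h = -0.75, negative; keep [-0.5, 0]
x = -0.25 gives h = 0.6875, positive; keep [-0.5, -0.25]
x = -0.375 gives h = -0.0156, negative; keep [-0.375, -0.25]

-0.0156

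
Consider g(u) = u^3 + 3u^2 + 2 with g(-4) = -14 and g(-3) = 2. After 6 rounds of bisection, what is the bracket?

[-3.203125, -3.1875]

midpoint -3.5: g = -4.125 < 0 → [-3.5, -3]
midpoint -3.25: g = -0.640625 < 0 → [-3.25, -3]
midpoint -3.125: g = 0.779297 > 0 → [-3.25, -3.125]
midpoint -3.1875: g = 0.095 > 0 → [-3.25, -3.1875]
midpoint -3.21875: g = -0.2663 < 0 → [-3.21875, -3.1875]
midpoint -3.203125: g = -0.0841 < 0 → [-3.203125, -3.1875]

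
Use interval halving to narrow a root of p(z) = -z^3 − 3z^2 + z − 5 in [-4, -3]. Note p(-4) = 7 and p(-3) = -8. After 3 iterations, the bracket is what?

z = -3.5 gives p = -2.375, negative; keep [-4, -3.5]
z = -3.75 gives p = 1.796875, positive; keep [-3.75, -3.5]
z = -3.625 gives p = -0.412109, negative; keep [-3.75, -3.625]

[-3.75, -3.625]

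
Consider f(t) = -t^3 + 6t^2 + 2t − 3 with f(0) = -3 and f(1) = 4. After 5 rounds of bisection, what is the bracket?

t = 0.5 gives f = -0.625, negative; keep [0.5, 1]
t = 0.75 gives f = 1.453125, positive; keep [0.5, 0.75]
t = 0.625 gives f = 0.349609, positive; keep [0.5, 0.625]
t = 0.5625 gives f = -0.1545, negative; keep [0.5625, 0.625]
t = 0.59375 gives f = 0.0934, positive; keep [0.5625, 0.59375]

[0.5625, 0.59375]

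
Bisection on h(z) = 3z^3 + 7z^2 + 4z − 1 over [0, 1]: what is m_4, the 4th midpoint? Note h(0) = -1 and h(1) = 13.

0.1875

h(0.5) = 3.125 > 0, so the root lies in [0, 0.5]
h(0.25) = 0.484375 > 0, so the root lies in [0, 0.25]
h(0.125) = -0.384766 < 0, so the root lies in [0.125, 0.25]
h(0.1875) = 0.0159 > 0, so the root lies in [0.125, 0.1875]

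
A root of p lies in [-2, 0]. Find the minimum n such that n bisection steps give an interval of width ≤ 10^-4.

15

Width after n steps is 2/2^n. Need 2^n ≥ 2/10^-4 = 20000.
2^14 = 16384 < 20000 ≤ 2^15 = 32768, so n = 15.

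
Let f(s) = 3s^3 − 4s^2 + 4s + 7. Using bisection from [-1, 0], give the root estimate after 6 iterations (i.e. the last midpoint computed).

-0.796875

midpoint -0.5: f = 3.625 > 0 → [-1, -0.5]
midpoint -0.75: f = 0.484375 > 0 → [-1, -0.75]
midpoint -0.875: f = -1.572266 < 0 → [-0.875, -0.75]
midpoint -0.8125: f = -0.4998 < 0 → [-0.8125, -0.75]
midpoint -0.78125: f = 0.0031 > 0 → [-0.8125, -0.78125]
midpoint -0.796875: f = -0.2456 < 0 → [-0.796875, -0.78125]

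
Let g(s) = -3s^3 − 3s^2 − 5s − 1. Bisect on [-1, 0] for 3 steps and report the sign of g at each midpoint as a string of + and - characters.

midpoint -0.5: g = 1.125 > 0 → [-0.5, 0]
midpoint -0.25: g = 0.109375 > 0 → [-0.25, 0]
midpoint -0.125: g = -0.416016 < 0 → [-0.25, -0.125]

++-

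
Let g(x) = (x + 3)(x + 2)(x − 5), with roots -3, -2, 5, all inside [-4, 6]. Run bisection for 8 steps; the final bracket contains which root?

5

x = 1 gives g = -48, negative; keep [1, 6]
x = 3.5 gives g = -53.625, negative; keep [3.5, 6]
x = 4.75 gives g = -13.078125, negative; keep [4.75, 6]
x = 5.375 gives g = 23.1621, positive; keep [4.75, 5.375]
x = 5.0625 gives g = 3.5588, positive; keep [4.75, 5.0625]
x = 4.90625 gives g = -5.119, negative; keep [4.90625, 5.0625]
x = 4.984375 gives g = -0.8713, negative; keep [4.984375, 5.0625]
x = 5.0234375 gives g = 1.3208, positive; keep [4.984375, 5.0234375]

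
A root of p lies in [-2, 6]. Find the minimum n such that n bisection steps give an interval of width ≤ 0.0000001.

Width after n steps is 8/2^n. Need 2^n ≥ 8/0.0000001 = 80000000.
2^26 = 67108864 < 80000000 ≤ 2^27 = 134217728, so n = 27.

27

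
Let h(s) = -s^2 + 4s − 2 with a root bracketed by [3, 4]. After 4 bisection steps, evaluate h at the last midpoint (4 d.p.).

-0.0664

h(3.5) = -0.25 < 0, so the root lies in [3, 3.5]
h(3.25) = 0.4375 > 0, so the root lies in [3.25, 3.5]
h(3.375) = 0.109375 > 0, so the root lies in [3.375, 3.5]
h(3.4375) = -0.0664 < 0, so the root lies in [3.375, 3.4375]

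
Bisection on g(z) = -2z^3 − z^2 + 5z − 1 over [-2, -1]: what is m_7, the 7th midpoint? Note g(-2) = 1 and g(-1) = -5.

g(-1.5) = -4 < 0, so the root lies in [-2, -1.5]
g(-1.75) = -2.09375 < 0, so the root lies in [-2, -1.75]
g(-1.875) = -0.707031 < 0, so the root lies in [-2, -1.875]
g(-1.9375) = 0.105 > 0, so the root lies in [-1.9375, -1.875]
g(-1.90625) = -0.3112 < 0, so the root lies in [-1.9375, -1.90625]
g(-1.921875) = -0.1057 < 0, so the root lies in [-1.9375, -1.921875]
g(-1.9296875) = -0.001 < 0, so the root lies in [-1.9375, -1.9296875]

-1.9296875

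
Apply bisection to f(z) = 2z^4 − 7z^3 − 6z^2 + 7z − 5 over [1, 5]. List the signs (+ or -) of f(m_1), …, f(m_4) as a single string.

z = 3 gives f = -65, negative; keep [3, 5]
z = 4 gives f = -9, negative; keep [4, 5]
z = 4.5 gives f = 87.25, positive; keep [4, 4.5]
z = 4.25 gives f = 31.5234, positive; keep [4, 4.25]

--++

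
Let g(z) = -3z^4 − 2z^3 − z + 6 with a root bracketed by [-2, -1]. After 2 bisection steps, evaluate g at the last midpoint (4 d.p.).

z = -1.5 gives g = -0.9375, negative; keep [-1.5, -1]
z = -1.25 gives g = 3.832031, positive; keep [-1.5, -1.25]

3.8320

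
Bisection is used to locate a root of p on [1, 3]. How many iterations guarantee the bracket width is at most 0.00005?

Width after n steps is 2/2^n. Need 2^n ≥ 2/0.00005 = 40000.
2^15 = 32768 < 40000 ≤ 2^16 = 65536, so n = 16.

16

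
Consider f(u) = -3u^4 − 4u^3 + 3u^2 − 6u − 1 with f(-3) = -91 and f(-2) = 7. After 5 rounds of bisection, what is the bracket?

u = -2.5 gives f = -21.9375, negative; keep [-2.5, -2]
u = -2.25 gives f = -3.636719, negative; keep [-2.25, -2]
u = -2.125 gives f = 2.50708, positive; keep [-2.25, -2.125]
u = -2.1875 gives f = -0.3426, negative; keep [-2.1875, -2.125]
u = -2.15625 gives f = 1.1358, positive; keep [-2.1875, -2.15625]

[-2.1875, -2.15625]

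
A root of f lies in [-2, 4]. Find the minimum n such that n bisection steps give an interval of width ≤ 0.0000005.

24

Width after n steps is 6/2^n. Need 2^n ≥ 6/0.0000005 = 12000000.
2^23 = 8388608 < 12000000 ≤ 2^24 = 16777216, so n = 24.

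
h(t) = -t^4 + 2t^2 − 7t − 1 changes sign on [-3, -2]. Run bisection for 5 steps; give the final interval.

[-2.25, -2.21875]

h(-2.5) = -10.0625 < 0, so the root lies in [-2.5, -2]
h(-2.25) = -0.753906 < 0, so the root lies in [-2.25, -2]
h(-2.125) = 2.515381 > 0, so the root lies in [-2.25, -2.125]
h(-2.1875) = 0.9851 > 0, so the root lies in [-2.25, -2.1875]
h(-2.21875) = 0.1425 > 0, so the root lies in [-2.25, -2.21875]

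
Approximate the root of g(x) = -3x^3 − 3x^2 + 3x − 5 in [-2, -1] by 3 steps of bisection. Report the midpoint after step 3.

-1.875

m = -1.5, g(m) = -6.125 (−); new bracket [-2, -1.5]
m = -1.75, g(m) = -3.359375 (−); new bracket [-2, -1.75]
m = -1.875, g(m) = -1.396484 (−); new bracket [-2, -1.875]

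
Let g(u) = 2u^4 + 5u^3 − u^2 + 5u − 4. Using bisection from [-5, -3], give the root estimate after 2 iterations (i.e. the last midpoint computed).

u = -4 gives g = 152, positive; keep [-4, -3]
u = -3.5 gives g = 52, positive; keep [-3.5, -3]

-3.5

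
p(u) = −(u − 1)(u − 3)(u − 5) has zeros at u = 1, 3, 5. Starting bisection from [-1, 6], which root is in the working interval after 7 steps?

1

u = 2.5 gives p = -1.875, negative; keep [-1, 2.5]
u = 0.75 gives p = 2.390625, positive; keep [0.75, 2.5]
u = 1.625 gives p = -2.900391, negative; keep [0.75, 1.625]
u = 1.1875 gives p = -1.2957, negative; keep [0.75, 1.1875]
u = 0.96875 gives p = 0.2559, positive; keep [0.96875, 1.1875]
u = 1.078125 gives p = -0.5889, negative; keep [0.96875, 1.078125]
u = 1.0234375 gives p = -0.1842, negative; keep [0.96875, 1.0234375]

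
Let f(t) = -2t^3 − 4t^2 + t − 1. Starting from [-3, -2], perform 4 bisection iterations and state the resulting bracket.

[-2.3125, -2.25]

t = -2.5 gives f = 2.75, positive; keep [-2.5, -2]
t = -2.25 gives f = -0.71875, negative; keep [-2.5, -2.25]
t = -2.375 gives f = 0.855469, positive; keep [-2.375, -2.25]
t = -2.3125 gives f = 0.0298, positive; keep [-2.3125, -2.25]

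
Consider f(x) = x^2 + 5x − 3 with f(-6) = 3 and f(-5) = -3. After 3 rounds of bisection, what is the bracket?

midpoint -5.5: f = -0.25 < 0 → [-6, -5.5]
midpoint -5.75: f = 1.3125 > 0 → [-5.75, -5.5]
midpoint -5.625: f = 0.515625 > 0 → [-5.625, -5.5]

[-5.625, -5.5]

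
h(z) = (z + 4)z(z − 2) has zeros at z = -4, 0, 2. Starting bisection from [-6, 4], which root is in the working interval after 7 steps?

midpoint -1: h = 9 > 0 → [-6, -1]
midpoint -3.5: h = 9.625 > 0 → [-6, -3.5]
midpoint -4.75: h = -24.046875 < 0 → [-4.75, -3.5]
midpoint -4.125: h = -3.1582 < 0 → [-4.125, -3.5]
midpoint -3.8125: h = 4.155 > 0 → [-4.125, -3.8125]
midpoint -3.96875: h = 0.7403 > 0 → [-4.125, -3.96875]
midpoint -4.046875: h = -1.1471 < 0 → [-4.046875, -3.96875]

-4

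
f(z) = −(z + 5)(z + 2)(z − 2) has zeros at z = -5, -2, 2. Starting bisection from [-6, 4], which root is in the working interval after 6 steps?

2

f(-1) = 12 > 0, so the root lies in [-1, 4]
f(1.5) = 11.375 > 0, so the root lies in [1.5, 4]
f(2.75) = -27.609375 < 0, so the root lies in [1.5, 2.75]
f(2.125) = -3.6738 < 0, so the root lies in [1.5, 2.125]
f(1.8125) = 4.8699 > 0, so the root lies in [1.8125, 2.125]
f(1.96875) = 0.8643 > 0, so the root lies in [1.96875, 2.125]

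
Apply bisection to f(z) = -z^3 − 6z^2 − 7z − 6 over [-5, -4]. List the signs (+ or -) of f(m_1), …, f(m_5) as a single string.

--++-

midpoint -4.5: f = -4.875 < 0 → [-5, -4.5]
midpoint -4.75: f = -0.953125 < 0 → [-5, -4.75]
midpoint -4.875: f = 1.388672 > 0 → [-4.875, -4.75]
midpoint -4.8125: f = 0.1848 > 0 → [-4.8125, -4.75]
midpoint -4.78125: f = -0.3923 < 0 → [-4.8125, -4.78125]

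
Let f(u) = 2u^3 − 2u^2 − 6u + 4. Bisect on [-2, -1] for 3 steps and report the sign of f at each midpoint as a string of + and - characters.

+--

f(-1.5) = 1.75 > 0, so the root lies in [-2, -1.5]
f(-1.75) = -2.34375 < 0, so the root lies in [-1.75, -1.5]
f(-1.625) = -0.113281 < 0, so the root lies in [-1.625, -1.5]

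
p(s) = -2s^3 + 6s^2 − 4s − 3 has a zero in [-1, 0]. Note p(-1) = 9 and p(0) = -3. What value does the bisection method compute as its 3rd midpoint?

s = -0.5 gives p = 0.75, positive; keep [-0.5, 0]
s = -0.25 gives p = -1.59375, negative; keep [-0.5, -0.25]
s = -0.375 gives p = -0.550781, negative; keep [-0.5, -0.375]

-0.375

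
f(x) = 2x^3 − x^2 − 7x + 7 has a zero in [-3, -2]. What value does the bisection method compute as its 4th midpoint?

-2.0625

m = -2.5, f(m) = -13 (−); new bracket [-2.5, -2]
m = -2.25, f(m) = -5.09375 (−); new bracket [-2.25, -2]
m = -2.125, f(m) = -1.832031 (−); new bracket [-2.125, -2]
m = -2.0625, f(m) = -0.3638 (−); new bracket [-2.0625, -2]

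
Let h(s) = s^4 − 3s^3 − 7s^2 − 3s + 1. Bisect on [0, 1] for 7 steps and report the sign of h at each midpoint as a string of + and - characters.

--++-++

s = 0.5 gives h = -2.5625, negative; keep [0, 0.5]
s = 0.25 gives h = -0.230469, negative; keep [0, 0.25]
s = 0.125 gives h = 0.51001, positive; keep [0.125, 0.25]
s = 0.1875 gives h = 0.1729, positive; keep [0.1875, 0.25]
s = 0.21875 gives h = -0.0203, negative; keep [0.1875, 0.21875]
s = 0.203125 gives h = 0.0784, positive; keep [0.203125, 0.21875]
s = 0.2109375 gives h = 0.0295, positive; keep [0.2109375, 0.21875]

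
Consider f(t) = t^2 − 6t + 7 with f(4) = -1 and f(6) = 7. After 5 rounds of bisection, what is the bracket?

[4.375, 4.4375]

m = 5, f(m) = 2 (+); new bracket [4, 5]
m = 4.5, f(m) = 0.25 (+); new bracket [4, 4.5]
m = 4.25, f(m) = -0.4375 (−); new bracket [4.25, 4.5]
m = 4.375, f(m) = -0.1094 (−); new bracket [4.375, 4.5]
m = 4.4375, f(m) = 0.0664 (+); new bracket [4.375, 4.4375]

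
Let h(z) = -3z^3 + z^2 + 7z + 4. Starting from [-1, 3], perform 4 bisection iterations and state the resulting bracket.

h(1) = 9 > 0, so the root lies in [1, 3]
h(2) = -2 < 0, so the root lies in [1, 2]
h(1.5) = 6.625 > 0, so the root lies in [1.5, 2]
h(1.75) = 3.2344 > 0, so the root lies in [1.75, 2]

[1.75, 2]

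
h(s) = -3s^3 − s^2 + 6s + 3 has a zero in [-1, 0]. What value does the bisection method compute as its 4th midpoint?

m = -0.5, h(m) = 0.125 (+); new bracket [-1, -0.5]
m = -0.75, h(m) = -0.796875 (−); new bracket [-0.75, -0.5]
m = -0.625, h(m) = -0.408203 (−); new bracket [-0.625, -0.5]
m = -0.5625, h(m) = -0.1575 (−); new bracket [-0.5625, -0.5]

-0.5625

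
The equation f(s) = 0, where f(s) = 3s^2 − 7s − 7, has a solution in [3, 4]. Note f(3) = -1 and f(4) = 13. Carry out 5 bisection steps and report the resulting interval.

[3.0625, 3.09375]

f(3.5) = 5.25 > 0, so the root lies in [3, 3.5]
f(3.25) = 1.9375 > 0, so the root lies in [3, 3.25]
f(3.125) = 0.421875 > 0, so the root lies in [3, 3.125]
f(3.0625) = -0.3008 < 0, so the root lies in [3.0625, 3.125]
f(3.09375) = 0.0576 > 0, so the root lies in [3.0625, 3.09375]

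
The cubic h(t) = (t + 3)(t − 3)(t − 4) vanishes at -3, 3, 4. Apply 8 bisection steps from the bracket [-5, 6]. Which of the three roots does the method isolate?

m = 0.5, h(m) = 30.625 (+); new bracket [-5, 0.5]
m = -2.25, h(m) = 24.609375 (+); new bracket [-5, -2.25]
m = -3.625, h(m) = -31.572266 (−); new bracket [-3.625, -2.25]
m = -2.9375, h(m) = 2.5745 (+); new bracket [-3.625, -2.9375]
m = -3.28125, h(m) = -12.8631 (−); new bracket [-3.28125, -2.9375]
m = -3.109375, h(m) = -4.7506 (−); new bracket [-3.109375, -2.9375]
m = -3.0234375, h(m) = -0.9915 (−); new bracket [-3.0234375, -2.9375]
m = -2.98046875, h(m) = 0.8154 (+); new bracket [-3.0234375, -2.98046875]

-3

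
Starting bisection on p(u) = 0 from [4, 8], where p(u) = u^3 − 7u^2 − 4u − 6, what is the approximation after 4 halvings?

m = 6, p(m) = -66 (−); new bracket [6, 8]
m = 7, p(m) = -34 (−); new bracket [7, 8]
m = 7.5, p(m) = -7.875 (−); new bracket [7.5, 8]
m = 7.75, p(m) = 8.0469 (+); new bracket [7.5, 7.75]

7.75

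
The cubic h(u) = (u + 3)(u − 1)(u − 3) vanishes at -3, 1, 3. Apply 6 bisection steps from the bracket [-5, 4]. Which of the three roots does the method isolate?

-3

h(-0.5) = 13.125 > 0, so the root lies in [-5, -0.5]
h(-2.75) = 5.390625 > 0, so the root lies in [-5, -2.75]
h(-3.875) = -29.326172 < 0, so the root lies in [-3.875, -2.75]
h(-3.3125) = -8.5071 < 0, so the root lies in [-3.3125, -2.75]
h(-3.03125) = -0.7598 < 0, so the root lies in [-3.03125, -2.75]
h(-2.890625) = 2.5067 > 0, so the root lies in [-3.03125, -2.890625]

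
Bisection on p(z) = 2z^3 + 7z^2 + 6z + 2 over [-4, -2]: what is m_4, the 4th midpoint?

-2.375

midpoint -3: p = -7 < 0 → [-3, -2]
midpoint -2.5: p = -0.5 < 0 → [-2.5, -2]
midpoint -2.25: p = 1.15625 > 0 → [-2.5, -2.25]
midpoint -2.375: p = 0.4414 > 0 → [-2.5, -2.375]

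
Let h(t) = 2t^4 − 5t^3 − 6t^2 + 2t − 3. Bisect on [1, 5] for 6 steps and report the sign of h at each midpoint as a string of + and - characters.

t = 3 gives h = -24, negative; keep [3, 5]
t = 4 gives h = 101, positive; keep [3, 4]
t = 3.5 gives h = 16.25, positive; keep [3, 3.5]
t = 3.25 gives h = -8.3828, negative; keep [3.25, 3.5]
t = 3.375 gives h = 2.6821, positive; keep [3.25, 3.375]
t = 3.3125 gives h = -3.1472, negative; keep [3.3125, 3.375]

-++-+-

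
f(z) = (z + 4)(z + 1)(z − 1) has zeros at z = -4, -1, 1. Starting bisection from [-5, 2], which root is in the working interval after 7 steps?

f(-1.5) = 3.125 > 0, so the root lies in [-5, -1.5]
f(-3.25) = 7.171875 > 0, so the root lies in [-5, -3.25]
f(-4.125) = -2.001953 < 0, so the root lies in [-4.125, -3.25]
f(-3.6875) = 3.9368 > 0, so the root lies in [-4.125, -3.6875]
f(-3.90625) = 1.3368 > 0, so the root lies in [-4.125, -3.90625]
f(-4.015625) = -0.2363 < 0, so the root lies in [-4.015625, -3.90625]
f(-3.9609375) = 0.5738 > 0, so the root lies in [-4.015625, -3.9609375]

-4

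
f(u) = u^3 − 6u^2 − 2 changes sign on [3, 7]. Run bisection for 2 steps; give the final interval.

[6, 7]

midpoint 5: f = -27 < 0 → [5, 7]
midpoint 6: f = -2 < 0 → [6, 7]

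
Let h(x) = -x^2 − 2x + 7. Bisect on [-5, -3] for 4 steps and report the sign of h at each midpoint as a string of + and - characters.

-++-

x = -4 gives h = -1, negative; keep [-4, -3]
x = -3.5 gives h = 1.75, positive; keep [-4, -3.5]
x = -3.75 gives h = 0.4375, positive; keep [-4, -3.75]
x = -3.875 gives h = -0.2656, negative; keep [-3.875, -3.75]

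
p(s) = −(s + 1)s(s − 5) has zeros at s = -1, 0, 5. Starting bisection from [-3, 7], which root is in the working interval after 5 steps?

midpoint 2: p = 18 > 0 → [2, 7]
midpoint 4.5: p = 12.375 > 0 → [4.5, 7]
midpoint 5.75: p = -29.109375 < 0 → [4.5, 5.75]
midpoint 5.125: p = -3.9238 < 0 → [4.5, 5.125]
midpoint 4.8125: p = 5.2449 > 0 → [4.8125, 5.125]

5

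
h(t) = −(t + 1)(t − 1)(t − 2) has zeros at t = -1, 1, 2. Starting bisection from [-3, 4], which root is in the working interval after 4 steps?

-1

h(0.5) = -1.125 < 0, so the root lies in [-3, 0.5]
h(-1.25) = 1.828125 > 0, so the root lies in [-1.25, 0.5]
h(-0.375) = -2.041016 < 0, so the root lies in [-1.25, -0.375]
h(-0.8125) = -0.9558 < 0, so the root lies in [-1.25, -0.8125]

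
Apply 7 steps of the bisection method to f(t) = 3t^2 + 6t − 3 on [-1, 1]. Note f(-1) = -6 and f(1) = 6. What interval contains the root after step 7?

t = 0 gives f = -3, negative; keep [0, 1]
t = 0.5 gives f = 0.75, positive; keep [0, 0.5]
t = 0.25 gives f = -1.3125, negative; keep [0.25, 0.5]
t = 0.375 gives f = -0.3281, negative; keep [0.375, 0.5]
t = 0.4375 gives f = 0.1992, positive; keep [0.375, 0.4375]
t = 0.40625 gives f = -0.0674, negative; keep [0.40625, 0.4375]
t = 0.421875 gives f = 0.0652, positive; keep [0.40625, 0.421875]

[0.40625, 0.421875]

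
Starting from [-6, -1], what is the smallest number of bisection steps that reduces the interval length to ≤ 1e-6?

Width after n steps is 5/2^n. Need 2^n ≥ 5/1e-6 = 5000000.
2^22 = 4194304 < 5000000 ≤ 2^23 = 8388608, so n = 23.

23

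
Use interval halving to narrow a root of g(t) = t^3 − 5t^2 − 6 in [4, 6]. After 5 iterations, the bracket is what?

[5.1875, 5.25]

midpoint 5: g = -6 < 0 → [5, 6]
midpoint 5.5: g = 9.125 > 0 → [5, 5.5]
midpoint 5.25: g = 0.890625 > 0 → [5, 5.25]
midpoint 5.125: g = -2.7168 < 0 → [5.125, 5.25]
midpoint 5.1875: g = -0.9543 < 0 → [5.1875, 5.25]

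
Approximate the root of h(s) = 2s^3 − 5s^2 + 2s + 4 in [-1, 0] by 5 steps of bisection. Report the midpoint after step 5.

-0.65625

midpoint -0.5: h = 1.5 > 0 → [-1, -0.5]
midpoint -0.75: h = -1.15625 < 0 → [-0.75, -0.5]
midpoint -0.625: h = 0.308594 > 0 → [-0.75, -0.625]
midpoint -0.6875: h = -0.3882 < 0 → [-0.6875, -0.625]
midpoint -0.65625: h = -0.0311 < 0 → [-0.65625, -0.625]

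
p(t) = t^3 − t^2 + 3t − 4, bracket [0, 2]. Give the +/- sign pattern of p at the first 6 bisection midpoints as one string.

-++---

m = 1, p(m) = -1 (−); new bracket [1, 2]
m = 1.5, p(m) = 1.625 (+); new bracket [1, 1.5]
m = 1.25, p(m) = 0.140625 (+); new bracket [1, 1.25]
m = 1.125, p(m) = -0.4668 (−); new bracket [1.125, 1.25]
m = 1.1875, p(m) = -0.1731 (−); new bracket [1.1875, 1.25]
m = 1.21875, p(m) = -0.0188 (−); new bracket [1.21875, 1.25]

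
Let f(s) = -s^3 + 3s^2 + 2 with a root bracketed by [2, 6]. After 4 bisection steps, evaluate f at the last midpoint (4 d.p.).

s = 4 gives f = -14, negative; keep [2, 4]
s = 3 gives f = 2, positive; keep [3, 4]
s = 3.5 gives f = -4.125, negative; keep [3, 3.5]
s = 3.25 gives f = -0.6406, negative; keep [3, 3.25]

-0.6406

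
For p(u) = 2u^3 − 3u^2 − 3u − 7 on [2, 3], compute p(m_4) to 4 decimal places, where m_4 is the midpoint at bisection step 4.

midpoint 2.5: p = -2 < 0 → [2.5, 3]
midpoint 2.75: p = 3.65625 > 0 → [2.5, 2.75]
midpoint 2.625: p = 0.628906 > 0 → [2.5, 2.625]
midpoint 2.5625: p = -0.7339 < 0 → [2.5625, 2.625]

-0.7339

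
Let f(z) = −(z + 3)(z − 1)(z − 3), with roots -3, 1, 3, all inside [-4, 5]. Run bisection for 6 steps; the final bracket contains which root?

-3

f(0.5) = -4.375 < 0, so the root lies in [-4, 0.5]
f(-1.75) = -16.328125 < 0, so the root lies in [-4, -1.75]
f(-2.875) = -2.845703 < 0, so the root lies in [-4, -2.875]
f(-3.4375) = 12.4978 > 0, so the root lies in [-3.4375, -2.875]
f(-3.15625) = 3.998 > 0, so the root lies in [-3.15625, -2.875]
f(-3.015625) = 0.3774 > 0, so the root lies in [-3.015625, -2.875]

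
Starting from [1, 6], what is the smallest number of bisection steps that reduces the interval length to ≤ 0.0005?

14

Width after n steps is 5/2^n. Need 2^n ≥ 5/0.0005 = 10000.
2^13 = 8192 < 10000 ≤ 2^14 = 16384, so n = 14.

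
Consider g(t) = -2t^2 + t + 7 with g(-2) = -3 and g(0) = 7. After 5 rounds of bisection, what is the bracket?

t = -1 gives g = 4, positive; keep [-2, -1]
t = -1.5 gives g = 1, positive; keep [-2, -1.5]
t = -1.75 gives g = -0.875, negative; keep [-1.75, -1.5]
t = -1.625 gives g = 0.0938, positive; keep [-1.75, -1.625]
t = -1.6875 gives g = -0.3828, negative; keep [-1.6875, -1.625]

[-1.6875, -1.625]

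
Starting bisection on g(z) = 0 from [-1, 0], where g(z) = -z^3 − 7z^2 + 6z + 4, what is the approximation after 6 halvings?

midpoint -0.5: g = -0.625 < 0 → [-0.5, 0]
midpoint -0.25: g = 2.078125 > 0 → [-0.5, -0.25]
midpoint -0.375: g = 0.818359 > 0 → [-0.5, -0.375]
midpoint -0.4375: g = 0.1189 > 0 → [-0.5, -0.4375]
midpoint -0.46875: g = -0.2476 < 0 → [-0.46875, -0.4375]
midpoint -0.453125: g = -0.063 < 0 → [-0.453125, -0.4375]

-0.453125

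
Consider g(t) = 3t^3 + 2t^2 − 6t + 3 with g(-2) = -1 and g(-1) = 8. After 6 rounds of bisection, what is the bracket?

t = -1.5 gives g = 6.375, positive; keep [-2, -1.5]
t = -1.75 gives g = 3.546875, positive; keep [-2, -1.75]
t = -1.875 gives g = 1.505859, positive; keep [-2, -1.875]
t = -1.9375 gives g = 0.3132, positive; keep [-2, -1.9375]
t = -1.96875 gives g = -0.328, negative; keep [-1.96875, -1.9375]
t = -1.953125 gives g = -0.0036, negative; keep [-1.953125, -1.9375]

[-1.953125, -1.9375]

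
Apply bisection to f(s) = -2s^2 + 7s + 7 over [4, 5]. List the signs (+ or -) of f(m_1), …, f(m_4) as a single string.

-+--

f(4.5) = -2 < 0, so the root lies in [4, 4.5]
f(4.25) = 0.625 > 0, so the root lies in [4.25, 4.5]
f(4.375) = -0.65625 < 0, so the root lies in [4.25, 4.375]
f(4.3125) = -0.0078 < 0, so the root lies in [4.25, 4.3125]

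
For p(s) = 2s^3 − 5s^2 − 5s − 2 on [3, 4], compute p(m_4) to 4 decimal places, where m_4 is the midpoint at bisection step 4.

p(3.5) = 5 > 0, so the root lies in [3, 3.5]
p(3.25) = -2.40625 < 0, so the root lies in [3.25, 3.5]
p(3.375) = 1.058594 > 0, so the root lies in [3.25, 3.375]
p(3.3125) = -0.7319 < 0, so the root lies in [3.3125, 3.375]

-0.7319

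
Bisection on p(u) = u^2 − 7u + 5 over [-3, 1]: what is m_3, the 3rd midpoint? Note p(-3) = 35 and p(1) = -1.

0.5

m = -1, p(m) = 13 (+); new bracket [-1, 1]
m = 0, p(m) = 5 (+); new bracket [0, 1]
m = 0.5, p(m) = 1.75 (+); new bracket [0.5, 1]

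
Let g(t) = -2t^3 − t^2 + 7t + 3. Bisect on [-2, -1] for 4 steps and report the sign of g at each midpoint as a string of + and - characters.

midpoint -1.5: g = -3 < 0 → [-2, -1.5]
midpoint -1.75: g = -1.59375 < 0 → [-2, -1.75]
midpoint -1.875: g = -0.457031 < 0 → [-2, -1.875]
midpoint -1.9375: g = 0.23 > 0 → [-1.9375, -1.875]

---+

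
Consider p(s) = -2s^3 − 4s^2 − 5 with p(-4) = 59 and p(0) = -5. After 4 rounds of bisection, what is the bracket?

m = -2, p(m) = -5 (−); new bracket [-4, -2]
m = -3, p(m) = 13 (+); new bracket [-3, -2]
m = -2.5, p(m) = 1.25 (+); new bracket [-2.5, -2]
m = -2.25, p(m) = -2.4688 (−); new bracket [-2.5, -2.25]

[-2.5, -2.25]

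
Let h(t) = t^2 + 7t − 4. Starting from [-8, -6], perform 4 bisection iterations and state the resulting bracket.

[-7.625, -7.5]

midpoint -7: h = -4 < 0 → [-8, -7]
midpoint -7.5: h = -0.25 < 0 → [-8, -7.5]
midpoint -7.75: h = 1.8125 > 0 → [-7.75, -7.5]
midpoint -7.625: h = 0.7656 > 0 → [-7.625, -7.5]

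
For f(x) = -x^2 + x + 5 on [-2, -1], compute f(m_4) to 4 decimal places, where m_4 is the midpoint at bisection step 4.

x = -1.5 gives f = 1.25, positive; keep [-2, -1.5]
x = -1.75 gives f = 0.1875, positive; keep [-2, -1.75]
x = -1.875 gives f = -0.390625, negative; keep [-1.875, -1.75]
x = -1.8125 gives f = -0.0977, negative; keep [-1.8125, -1.75]

-0.0977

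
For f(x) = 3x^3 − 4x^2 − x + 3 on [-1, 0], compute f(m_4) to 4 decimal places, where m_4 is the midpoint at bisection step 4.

midpoint -0.5: f = 2.125 > 0 → [-1, -0.5]
midpoint -0.75: f = 0.234375 > 0 → [-1, -0.75]
midpoint -0.875: f = -1.197266 < 0 → [-0.875, -0.75]
midpoint -0.8125: f = -0.4373 < 0 → [-0.8125, -0.75]

-0.4373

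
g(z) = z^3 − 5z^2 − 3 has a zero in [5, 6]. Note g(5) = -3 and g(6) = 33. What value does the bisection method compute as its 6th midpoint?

midpoint 5.5: g = 12.125 > 0 → [5, 5.5]
midpoint 5.25: g = 3.890625 > 0 → [5, 5.25]
midpoint 5.125: g = 0.283203 > 0 → [5, 5.125]
midpoint 5.0625: g = -1.3982 < 0 → [5.0625, 5.125]
midpoint 5.09375: g = -0.5675 < 0 → [5.09375, 5.125]
midpoint 5.109375: g = -0.1447 < 0 → [5.109375, 5.125]

5.109375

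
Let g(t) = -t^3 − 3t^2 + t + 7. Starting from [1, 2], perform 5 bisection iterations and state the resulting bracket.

midpoint 1.5: g = -1.625 < 0 → [1, 1.5]
midpoint 1.25: g = 1.609375 > 0 → [1.25, 1.5]
midpoint 1.375: g = 0.103516 > 0 → [1.375, 1.5]
midpoint 1.4375: g = -0.7322 < 0 → [1.375, 1.4375]
midpoint 1.40625: g = -0.3073 < 0 → [1.375, 1.40625]

[1.375, 1.40625]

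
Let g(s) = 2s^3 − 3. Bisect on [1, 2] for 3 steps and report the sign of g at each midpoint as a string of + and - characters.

midpoint 1.5: g = 3.75 > 0 → [1, 1.5]
midpoint 1.25: g = 0.90625 > 0 → [1, 1.25]
midpoint 1.125: g = -0.152344 < 0 → [1.125, 1.25]

++-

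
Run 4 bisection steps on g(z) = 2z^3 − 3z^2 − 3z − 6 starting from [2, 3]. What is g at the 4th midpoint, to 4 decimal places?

g(2.5) = -1 < 0, so the root lies in [2.5, 3]
g(2.75) = 4.65625 > 0, so the root lies in [2.5, 2.75]
g(2.625) = 1.628906 > 0, so the root lies in [2.5, 2.625]
g(2.5625) = 0.2661 > 0, so the root lies in [2.5, 2.5625]

0.2661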